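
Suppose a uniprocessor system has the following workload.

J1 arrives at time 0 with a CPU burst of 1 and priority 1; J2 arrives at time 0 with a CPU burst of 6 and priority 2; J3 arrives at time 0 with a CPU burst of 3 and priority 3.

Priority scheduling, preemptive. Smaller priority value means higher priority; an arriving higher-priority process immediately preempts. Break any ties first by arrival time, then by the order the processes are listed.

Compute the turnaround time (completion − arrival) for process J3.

10

Timeline: | J1 0-1 | J2 1-7 | J3 7-10 |
Completion: J1=1  J2=7  J3=10
Turnaround (C−A): J1=1  J2=7  J3=10
Turnaround(J3) = completion − arrival = 10 − 0 = 10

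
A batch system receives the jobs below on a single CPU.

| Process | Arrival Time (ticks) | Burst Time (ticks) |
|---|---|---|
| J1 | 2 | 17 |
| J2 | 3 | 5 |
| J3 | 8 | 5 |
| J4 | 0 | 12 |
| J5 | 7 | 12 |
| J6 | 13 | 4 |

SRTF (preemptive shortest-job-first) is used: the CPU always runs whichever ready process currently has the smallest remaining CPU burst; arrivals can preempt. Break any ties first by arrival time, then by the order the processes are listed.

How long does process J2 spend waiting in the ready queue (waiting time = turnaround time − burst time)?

Gantt: | J4 0-3 | J2 3-8 | J3 8-13 | J6 13-17 | J4 17-26 | J5 26-38 | J1 38-55 |
Completion: J1=55  J2=8  J3=13  J4=26  J5=38  J6=17
Turnaround (C−A): J1=53  J2=5  J3=5  J4=26  J5=31  J6=4
Waiting(J2) = turnaround − burst = 5 − 5 = 0

0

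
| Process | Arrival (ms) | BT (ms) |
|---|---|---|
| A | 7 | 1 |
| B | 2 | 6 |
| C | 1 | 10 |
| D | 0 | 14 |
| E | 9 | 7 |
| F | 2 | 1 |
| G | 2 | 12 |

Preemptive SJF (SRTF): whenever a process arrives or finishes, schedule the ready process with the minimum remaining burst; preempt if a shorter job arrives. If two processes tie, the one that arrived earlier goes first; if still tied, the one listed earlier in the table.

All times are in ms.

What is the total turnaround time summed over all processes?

130

Schedule: | D 0-1 | C 1-2 | F 2-3 | B 3-7 | A 7-8 | B 8-10 | E 10-17 | C 17-26 | G 26-38 | D 38-51 |
Completion: A=8  B=10  C=26  D=51  E=17  F=3  G=38
Turnaround (C−A): A=1  B=8  C=25  D=51  E=8  F=1  G=36
Turnaround = completion − arrival: A=1, B=8, C=25, D=51, E=8, F=1, G=36
Total turnaround = 1 + 8 + 25 + 51 + 8 + 1 + 36 = 130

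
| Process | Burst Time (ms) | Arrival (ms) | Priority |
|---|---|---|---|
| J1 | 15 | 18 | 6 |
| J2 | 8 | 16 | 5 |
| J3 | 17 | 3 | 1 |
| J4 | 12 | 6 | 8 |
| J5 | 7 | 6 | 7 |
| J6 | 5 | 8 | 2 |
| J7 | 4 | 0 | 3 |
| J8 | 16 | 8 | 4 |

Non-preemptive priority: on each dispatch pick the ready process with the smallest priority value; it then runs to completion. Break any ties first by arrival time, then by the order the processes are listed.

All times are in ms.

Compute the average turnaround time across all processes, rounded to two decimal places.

Schedule: | J7 0-4 | J3 4-21 | J6 21-26 | J8 26-42 | J2 42-50 | J1 50-65 | J5 65-72 | J4 72-84 |
Completion: J1=65  J2=50  J3=21  J4=84  J5=72  J6=26  J7=4  J8=42
Turnaround (C−A): J1=47  J2=34  J3=18  J4=78  J5=66  J6=18  J7=4  J8=34
Turnaround times: J1=47, J2=34, J3=18, J4=78, J5=66, J6=18, J7=4, J8=34
Average turnaround = (47+34+18+78+66+18+4+34) / 8 = 299/8 = 37.38

37.38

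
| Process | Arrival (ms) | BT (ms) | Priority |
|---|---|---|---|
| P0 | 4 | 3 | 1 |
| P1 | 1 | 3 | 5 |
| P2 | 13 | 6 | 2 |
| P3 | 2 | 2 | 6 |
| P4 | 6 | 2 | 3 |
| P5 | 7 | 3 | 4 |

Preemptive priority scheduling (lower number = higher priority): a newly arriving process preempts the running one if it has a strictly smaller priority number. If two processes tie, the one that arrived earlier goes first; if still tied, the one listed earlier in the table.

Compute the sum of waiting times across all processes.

Gantt: | idle 0-1 | P1 1-4 | P0 4-7 | P4 7-9 | P5 9-12 | P3 12-13 | P2 13-19 | P3 19-20 |
Completion: P0=7  P1=4  P2=19  P3=20  P4=9  P5=12
Waiting = turnaround − burst: P0=0, P1=0, P2=0, P3=16, P4=1, P5=2
Total waiting = 0 + 0 + 0 + 16 + 1 + 2 = 19

19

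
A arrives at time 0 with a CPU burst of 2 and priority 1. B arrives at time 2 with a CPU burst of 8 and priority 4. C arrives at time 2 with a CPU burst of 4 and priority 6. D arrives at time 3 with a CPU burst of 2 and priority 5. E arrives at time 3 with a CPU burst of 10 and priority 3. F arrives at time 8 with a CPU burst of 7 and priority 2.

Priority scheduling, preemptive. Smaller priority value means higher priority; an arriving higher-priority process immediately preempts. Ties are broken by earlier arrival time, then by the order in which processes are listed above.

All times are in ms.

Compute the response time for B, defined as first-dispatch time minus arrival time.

0

Schedule: | A 0-2 | B 2-3 | E 3-8 | F 8-15 | E 15-20 | B 20-27 | D 27-29 | C 29-33 |
Completion: A=2  B=27  C=33  D=29  E=20  F=15
Turnaround (C−A): A=2  B=25  C=31  D=26  E=17  F=7
Response(B) = first start − arrival = 2 − 2 = 0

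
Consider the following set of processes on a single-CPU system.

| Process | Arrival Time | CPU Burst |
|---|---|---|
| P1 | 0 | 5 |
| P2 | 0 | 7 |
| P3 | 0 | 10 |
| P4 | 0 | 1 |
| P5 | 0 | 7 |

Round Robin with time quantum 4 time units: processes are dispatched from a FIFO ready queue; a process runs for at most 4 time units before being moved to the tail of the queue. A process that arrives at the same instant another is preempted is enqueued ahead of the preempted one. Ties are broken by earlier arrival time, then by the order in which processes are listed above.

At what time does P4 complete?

13

Gantt: | P1 0-4 | P2 4-8 | P3 8-12 | P4 12-13 | P5 13-17 | P1 17-18 | P2 18-21 | P3 21-25 | P5 25-28 | P3 28-30 |
Completion: P1=18  P2=21  P3=30  P4=13  P5=28
Turnaround (C−A): P1=18  P2=21  P3=30  P4=13  P5=28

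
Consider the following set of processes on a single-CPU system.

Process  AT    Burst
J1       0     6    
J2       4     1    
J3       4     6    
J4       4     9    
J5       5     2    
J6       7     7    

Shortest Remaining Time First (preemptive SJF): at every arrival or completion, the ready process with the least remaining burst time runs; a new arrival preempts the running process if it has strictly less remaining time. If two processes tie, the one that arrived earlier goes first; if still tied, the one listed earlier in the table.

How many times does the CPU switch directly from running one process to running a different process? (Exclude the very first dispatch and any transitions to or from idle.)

6

Schedule: | J1 0-4 | J2 4-5 | J1 5-7 | J5 7-9 | J3 9-15 | J6 15-22 | J4 22-31 |
Completion: J1=7  J2=5  J3=15  J4=31  J5=9  J6=22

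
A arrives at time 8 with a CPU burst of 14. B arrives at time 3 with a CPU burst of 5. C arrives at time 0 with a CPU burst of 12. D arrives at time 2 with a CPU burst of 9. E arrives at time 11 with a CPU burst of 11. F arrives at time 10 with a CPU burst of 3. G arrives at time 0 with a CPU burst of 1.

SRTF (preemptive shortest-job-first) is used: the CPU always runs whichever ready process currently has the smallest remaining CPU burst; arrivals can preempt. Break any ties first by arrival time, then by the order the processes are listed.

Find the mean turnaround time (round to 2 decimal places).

Timeline: | G 0-1 | C 1-2 | D 2-3 | B 3-8 | D 8-10 | F 10-13 | D 13-19 | C 19-30 | E 30-41 | A 41-55 |
Completion: A=55  B=8  C=30  D=19  E=41  F=13  G=1
Turnaround (C−A): A=47  B=5  C=30  D=17  E=30  F=3  G=1
Turnaround times: A=47, B=5, C=30, D=17, E=30, F=3, G=1
Average turnaround = (47+5+30+17+30+3+1) / 7 = 133/7 = 19.00

19.00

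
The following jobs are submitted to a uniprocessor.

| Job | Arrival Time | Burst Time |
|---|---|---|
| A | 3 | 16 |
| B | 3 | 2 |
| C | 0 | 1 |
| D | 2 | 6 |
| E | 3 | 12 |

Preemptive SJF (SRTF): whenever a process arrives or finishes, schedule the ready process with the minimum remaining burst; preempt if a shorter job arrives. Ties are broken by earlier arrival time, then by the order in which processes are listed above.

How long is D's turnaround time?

Gantt: | C 0-1 | idle 1-2 | D 2-3 | B 3-5 | D 5-10 | E 10-22 | A 22-38 |
Completion: A=38  B=5  C=1  D=10  E=22
Turnaround (C−A): A=35  B=2  C=1  D=8  E=19
Turnaround(D) = completion − arrival = 10 − 2 = 8

8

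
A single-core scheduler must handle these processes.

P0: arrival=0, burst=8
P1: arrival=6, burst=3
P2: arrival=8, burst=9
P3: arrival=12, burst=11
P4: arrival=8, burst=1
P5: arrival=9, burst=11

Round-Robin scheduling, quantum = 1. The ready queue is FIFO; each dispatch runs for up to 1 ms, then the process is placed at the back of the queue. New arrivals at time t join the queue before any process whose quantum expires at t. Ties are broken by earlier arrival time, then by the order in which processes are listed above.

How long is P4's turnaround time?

Gantt: | P0 0-6 | P1 6-7 | P0 7-8 | P1 8-9 | P2 9-10 | P4 10-11 | P0 11-12 | P5 12-13 | P1 13-14 | P2 14-15 | P3 15-16 | P5 16-17 | P2 17-18 | P3 18-19 | P5 19-20 | P2 20-21 | P3 21-22 | P5 22-23 | P2 23-24 | P3 24-25 | P5 25-26 | P2 26-27 | P3 27-28 | P5 28-29 | P2 29-30 | P3 30-31 | P5 31-32 | P2 32-33 | P3 33-34 | P5 34-35 | P2 35-36 | P3 36-37 | P5 37-38 | P3 38-39 | P5 39-40 | P3 40-41 | P5 41-42 | P3 42-43 |
Completion: P0=12  P1=14  P2=36  P3=43  P4=11  P5=42
Turnaround (C−A): P0=12  P1=8  P2=28  P3=31  P4=3  P5=33
Turnaround(P4) = completion − arrival = 11 − 8 = 3

3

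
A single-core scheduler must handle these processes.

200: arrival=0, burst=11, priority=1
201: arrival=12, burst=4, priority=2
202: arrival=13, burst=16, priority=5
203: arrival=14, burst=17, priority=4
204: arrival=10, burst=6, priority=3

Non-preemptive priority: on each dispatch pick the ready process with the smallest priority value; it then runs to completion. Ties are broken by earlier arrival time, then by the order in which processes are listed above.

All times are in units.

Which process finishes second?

204

Timeline: | 200 0-11 | 204 11-17 | 201 17-21 | 203 21-38 | 202 38-54 |
Completion: 200=11  201=21  202=54  203=38  204=17
Turnaround (C−A): 200=11  201=9  202=41  203=24  204=7
Finish order: 200 → 204 → 201 → 203 → 202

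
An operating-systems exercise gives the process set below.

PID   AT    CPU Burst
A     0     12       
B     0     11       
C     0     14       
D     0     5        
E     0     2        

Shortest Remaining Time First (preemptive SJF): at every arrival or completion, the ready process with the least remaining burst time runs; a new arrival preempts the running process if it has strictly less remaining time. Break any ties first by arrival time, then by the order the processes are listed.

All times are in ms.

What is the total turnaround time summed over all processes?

101

Schedule: | E 0-2 | D 2-7 | B 7-18 | A 18-30 | C 30-44 |
Completion: A=30  B=18  C=44  D=7  E=2
Turnaround = completion − arrival: A=30, B=18, C=44, D=7, E=2
Total turnaround = 30 + 18 + 44 + 7 + 2 = 101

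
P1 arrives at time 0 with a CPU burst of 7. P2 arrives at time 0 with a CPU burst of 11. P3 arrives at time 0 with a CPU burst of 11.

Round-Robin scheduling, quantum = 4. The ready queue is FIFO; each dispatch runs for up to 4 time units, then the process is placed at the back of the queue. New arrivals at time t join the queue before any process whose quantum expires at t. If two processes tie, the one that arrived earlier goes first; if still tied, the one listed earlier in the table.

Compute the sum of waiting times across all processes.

Schedule: | P1 0-4 | P2 4-8 | P3 8-12 | P1 12-15 | P2 15-19 | P3 19-23 | P2 23-26 | P3 26-29 |
Completion: P1=15  P2=26  P3=29
Waiting = turnaround − burst: P1=8, P2=15, P3=18
Total waiting = 8 + 15 + 18 = 41

41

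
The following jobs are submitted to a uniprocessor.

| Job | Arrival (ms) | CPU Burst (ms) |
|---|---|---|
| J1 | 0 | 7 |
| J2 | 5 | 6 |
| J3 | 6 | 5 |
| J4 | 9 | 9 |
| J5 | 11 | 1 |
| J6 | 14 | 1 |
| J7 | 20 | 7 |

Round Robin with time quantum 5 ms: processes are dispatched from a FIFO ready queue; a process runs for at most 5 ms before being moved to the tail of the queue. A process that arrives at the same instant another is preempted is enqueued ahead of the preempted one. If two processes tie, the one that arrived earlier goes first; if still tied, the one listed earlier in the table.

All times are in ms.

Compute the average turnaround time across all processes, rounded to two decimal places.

Gantt: | J1 0-5 | J2 5-10 | J1 10-12 | J3 12-17 | J4 17-22 | J2 22-23 | J5 23-24 | J6 24-25 | J7 25-30 | J4 30-34 | J7 34-36 |
Completion: J1=12  J2=23  J3=17  J4=34  J5=24  J6=25  J7=36
Turnaround times: J1=12, J2=18, J3=11, J4=25, J5=13, J6=11, J7=16
Average turnaround = (12+18+11+25+13+11+16) / 7 = 106/7 = 15.14

15.14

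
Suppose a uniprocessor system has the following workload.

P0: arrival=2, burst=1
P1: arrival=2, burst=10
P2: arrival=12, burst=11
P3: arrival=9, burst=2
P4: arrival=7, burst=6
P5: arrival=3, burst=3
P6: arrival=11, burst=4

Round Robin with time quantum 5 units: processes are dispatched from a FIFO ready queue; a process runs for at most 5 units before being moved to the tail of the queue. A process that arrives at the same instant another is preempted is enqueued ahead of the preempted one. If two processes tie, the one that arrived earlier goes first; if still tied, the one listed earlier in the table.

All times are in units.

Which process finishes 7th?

Gantt: | idle 0-2 | P0 2-3 | P1 3-8 | P5 8-11 | P4 11-16 | P1 16-21 | P3 21-23 | P6 23-27 | P2 27-32 | P4 32-33 | P2 33-39 |
Completion: P0=3  P1=21  P2=39  P3=23  P4=33  P5=11  P6=27
Turnaround (C−A): P0=1  P1=19  P2=27  P3=14  P4=26  P5=8  P6=16
Finish order: P0 → P5 → P1 → P3 → P6 → P4 → P2

P2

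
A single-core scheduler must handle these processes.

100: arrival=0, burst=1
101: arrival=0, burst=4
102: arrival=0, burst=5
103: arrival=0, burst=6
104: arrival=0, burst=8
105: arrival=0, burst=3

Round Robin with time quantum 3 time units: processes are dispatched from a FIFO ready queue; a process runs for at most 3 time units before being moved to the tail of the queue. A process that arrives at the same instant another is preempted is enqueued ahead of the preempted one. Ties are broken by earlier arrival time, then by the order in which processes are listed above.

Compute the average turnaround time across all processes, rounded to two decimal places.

Gantt: | 100 0-1 | 101 1-4 | 102 4-7 | 103 7-10 | 104 10-13 | 105 13-16 | 101 16-17 | 102 17-19 | 103 19-22 | 104 22-27 |
Completion: 100=1  101=17  102=19  103=22  104=27  105=16
Turnaround times: 100=1, 101=17, 102=19, 103=22, 104=27, 105=16
Average turnaround = (1+17+19+22+27+16) / 6 = 102/6 = 17.00

17.00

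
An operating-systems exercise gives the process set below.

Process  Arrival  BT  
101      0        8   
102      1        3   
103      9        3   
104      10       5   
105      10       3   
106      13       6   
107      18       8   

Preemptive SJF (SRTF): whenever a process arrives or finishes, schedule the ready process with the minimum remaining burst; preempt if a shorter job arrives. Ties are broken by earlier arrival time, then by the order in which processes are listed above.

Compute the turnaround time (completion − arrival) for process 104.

Schedule: | 101 0-1 | 102 1-4 | 101 4-11 | 103 11-14 | 105 14-17 | 104 17-22 | 106 22-28 | 107 28-36 |
Completion: 101=11  102=4  103=14  104=22  105=17  106=28  107=36
Turnaround(104) = completion − arrival = 22 − 10 = 12

12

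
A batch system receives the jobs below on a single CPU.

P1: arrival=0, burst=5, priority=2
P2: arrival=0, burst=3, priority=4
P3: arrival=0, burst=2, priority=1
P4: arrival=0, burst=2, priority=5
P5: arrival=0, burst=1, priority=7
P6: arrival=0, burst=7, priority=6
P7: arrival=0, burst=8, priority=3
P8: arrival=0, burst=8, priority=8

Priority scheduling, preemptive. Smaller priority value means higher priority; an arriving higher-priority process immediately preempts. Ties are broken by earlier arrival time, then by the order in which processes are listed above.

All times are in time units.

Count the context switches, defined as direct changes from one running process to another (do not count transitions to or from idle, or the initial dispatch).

Gantt: | P3 0-2 | P1 2-7 | P7 7-15 | P2 15-18 | P4 18-20 | P6 20-27 | P5 27-28 | P8 28-36 |
Completion: P1=7  P2=18  P3=2  P4=20  P5=28  P6=27  P7=15  P8=36
Turnaround (C−A): P1=7  P2=18  P3=2  P4=20  P5=28  P6=27  P7=15  P8=36

7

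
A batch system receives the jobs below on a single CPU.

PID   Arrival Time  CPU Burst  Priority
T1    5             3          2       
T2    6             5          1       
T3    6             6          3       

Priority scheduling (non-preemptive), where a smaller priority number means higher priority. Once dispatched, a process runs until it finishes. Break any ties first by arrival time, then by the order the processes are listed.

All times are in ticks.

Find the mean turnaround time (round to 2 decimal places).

7.67

Timeline: | idle 0-5 | T1 5-8 | T2 8-13 | T3 13-19 |
Completion: T1=8  T2=13  T3=19
Turnaround (C−A): T1=3  T2=7  T3=13
Turnaround times: T1=3, T2=7, T3=13
Average turnaround = (3+7+13) / 3 = 23/3 = 7.67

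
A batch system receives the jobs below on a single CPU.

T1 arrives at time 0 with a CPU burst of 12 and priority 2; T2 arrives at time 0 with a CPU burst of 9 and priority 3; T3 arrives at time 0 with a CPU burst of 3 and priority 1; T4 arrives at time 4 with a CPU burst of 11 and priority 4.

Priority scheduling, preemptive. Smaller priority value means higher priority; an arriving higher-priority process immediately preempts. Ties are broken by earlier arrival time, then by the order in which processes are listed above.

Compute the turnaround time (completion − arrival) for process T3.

Timeline: | T3 0-3 | T1 3-15 | T2 15-24 | T4 24-35 |
Completion: T1=15  T2=24  T3=3  T4=35
Turnaround (C−A): T1=15  T2=24  T3=3  T4=31
Turnaround(T3) = completion − arrival = 3 − 0 = 3

3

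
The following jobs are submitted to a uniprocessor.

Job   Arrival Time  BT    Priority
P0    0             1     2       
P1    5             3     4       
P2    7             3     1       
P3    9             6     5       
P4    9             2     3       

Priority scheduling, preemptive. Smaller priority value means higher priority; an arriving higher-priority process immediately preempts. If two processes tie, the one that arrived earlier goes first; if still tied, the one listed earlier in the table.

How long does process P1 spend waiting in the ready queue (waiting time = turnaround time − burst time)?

5

Gantt: | P0 0-1 | idle 1-5 | P1 5-7 | P2 7-10 | P4 10-12 | P1 12-13 | P3 13-19 |
Completion: P0=1  P1=13  P2=10  P3=19  P4=12
Turnaround (C−A): P0=1  P1=8  P2=3  P3=10  P4=3
Waiting(P1) = turnaround − burst = 8 − 3 = 5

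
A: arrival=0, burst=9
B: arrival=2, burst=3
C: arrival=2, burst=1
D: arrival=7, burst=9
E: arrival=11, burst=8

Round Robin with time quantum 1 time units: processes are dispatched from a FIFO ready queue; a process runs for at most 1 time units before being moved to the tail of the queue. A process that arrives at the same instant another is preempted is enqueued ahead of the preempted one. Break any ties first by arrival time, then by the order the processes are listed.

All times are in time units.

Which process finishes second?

B

Gantt: | A 0-2 | B 2-3 | C 3-4 | A 4-5 | B 5-6 | A 6-7 | B 7-8 | D 8-9 | A 9-10 | D 10-11 | A 11-12 | E 12-13 | D 13-14 | A 14-15 | E 15-16 | D 16-17 | A 17-18 | E 18-19 | D 19-20 | A 20-21 | E 21-22 | D 22-23 | E 23-24 | D 24-25 | E 25-26 | D 26-27 | E 27-28 | D 28-29 | E 29-30 |
Completion: A=21  B=8  C=4  D=29  E=30
Turnaround (C−A): A=21  B=6  C=2  D=22  E=19
Finish order: C → B → A → D → E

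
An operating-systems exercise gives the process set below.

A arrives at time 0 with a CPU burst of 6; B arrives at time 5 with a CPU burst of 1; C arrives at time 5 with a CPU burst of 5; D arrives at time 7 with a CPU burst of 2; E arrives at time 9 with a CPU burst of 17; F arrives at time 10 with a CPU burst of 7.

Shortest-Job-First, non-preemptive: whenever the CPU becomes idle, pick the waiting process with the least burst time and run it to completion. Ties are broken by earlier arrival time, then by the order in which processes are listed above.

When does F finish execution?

21

Gantt: | A 0-6 | B 6-7 | D 7-9 | C 9-14 | F 14-21 | E 21-38 |
Completion: A=6  B=7  C=14  D=9  E=38  F=21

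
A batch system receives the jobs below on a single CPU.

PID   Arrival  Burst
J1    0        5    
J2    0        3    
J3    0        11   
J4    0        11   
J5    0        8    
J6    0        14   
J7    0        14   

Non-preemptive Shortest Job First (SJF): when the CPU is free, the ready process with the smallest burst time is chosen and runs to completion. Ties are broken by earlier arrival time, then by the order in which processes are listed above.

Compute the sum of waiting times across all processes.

Schedule: | J2 0-3 | J1 3-8 | J5 8-16 | J3 16-27 | J4 27-38 | J6 38-52 | J7 52-66 |
Completion: J1=8  J2=3  J3=27  J4=38  J5=16  J6=52  J7=66
Turnaround (C−A): J1=8  J2=3  J3=27  J4=38  J5=16  J6=52  J7=66
Waiting = turnaround − burst: J1=3, J2=0, J3=16, J4=27, J5=8, J6=38, J7=52
Total waiting = 3 + 0 + 16 + 27 + 8 + 38 + 52 = 144

144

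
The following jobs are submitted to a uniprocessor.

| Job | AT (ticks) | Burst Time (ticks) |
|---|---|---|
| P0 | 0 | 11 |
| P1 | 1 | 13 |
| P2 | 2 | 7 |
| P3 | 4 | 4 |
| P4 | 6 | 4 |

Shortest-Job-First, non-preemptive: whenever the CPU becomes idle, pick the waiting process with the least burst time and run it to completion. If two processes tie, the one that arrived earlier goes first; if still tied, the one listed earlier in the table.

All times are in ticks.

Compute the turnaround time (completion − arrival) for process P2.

24

Timeline: | P0 0-11 | P3 11-15 | P4 15-19 | P2 19-26 | P1 26-39 |
Completion: P0=11  P1=39  P2=26  P3=15  P4=19
Turnaround (C−A): P0=11  P1=38  P2=24  P3=11  P4=13
Turnaround(P2) = completion − arrival = 26 − 2 = 24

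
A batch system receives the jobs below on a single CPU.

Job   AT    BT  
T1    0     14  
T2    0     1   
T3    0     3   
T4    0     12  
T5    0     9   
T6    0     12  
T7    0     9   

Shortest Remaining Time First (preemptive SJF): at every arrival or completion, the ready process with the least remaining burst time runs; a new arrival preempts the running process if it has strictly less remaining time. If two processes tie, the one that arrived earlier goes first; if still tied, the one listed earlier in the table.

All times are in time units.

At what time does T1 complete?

60

Timeline: | T2 0-1 | T3 1-4 | T5 4-13 | T7 13-22 | T4 22-34 | T6 34-46 | T1 46-60 |
Completion: T1=60  T2=1  T3=4  T4=34  T5=13  T6=46  T7=22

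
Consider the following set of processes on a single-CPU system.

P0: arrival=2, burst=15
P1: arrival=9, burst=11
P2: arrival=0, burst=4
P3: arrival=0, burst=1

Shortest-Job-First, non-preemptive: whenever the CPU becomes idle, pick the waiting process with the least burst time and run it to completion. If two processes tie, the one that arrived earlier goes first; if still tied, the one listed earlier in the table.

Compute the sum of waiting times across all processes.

Schedule: | P3 0-1 | P2 1-5 | P0 5-20 | P1 20-31 |
Completion: P0=20  P1=31  P2=5  P3=1
Waiting = turnaround − burst: P0=3, P1=11, P2=1, P3=0
Total waiting = 3 + 11 + 1 + 0 = 15

15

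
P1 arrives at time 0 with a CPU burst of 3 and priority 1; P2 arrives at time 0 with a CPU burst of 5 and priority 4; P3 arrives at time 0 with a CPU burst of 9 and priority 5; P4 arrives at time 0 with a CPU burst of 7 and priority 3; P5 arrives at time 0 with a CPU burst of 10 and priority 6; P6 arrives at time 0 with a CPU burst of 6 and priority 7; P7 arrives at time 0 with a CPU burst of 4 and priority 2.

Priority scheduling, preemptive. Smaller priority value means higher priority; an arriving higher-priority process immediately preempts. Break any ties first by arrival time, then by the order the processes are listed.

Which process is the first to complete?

P1

Timeline: | P1 0-3 | P7 3-7 | P4 7-14 | P2 14-19 | P3 19-28 | P5 28-38 | P6 38-44 |
Completion: P1=3  P2=19  P3=28  P4=14  P5=38  P6=44  P7=7
Turnaround (C−A): P1=3  P2=19  P3=28  P4=14  P5=38  P6=44  P7=7
Finish order: P1 → P7 → P4 → P2 → P3 → P5 → P6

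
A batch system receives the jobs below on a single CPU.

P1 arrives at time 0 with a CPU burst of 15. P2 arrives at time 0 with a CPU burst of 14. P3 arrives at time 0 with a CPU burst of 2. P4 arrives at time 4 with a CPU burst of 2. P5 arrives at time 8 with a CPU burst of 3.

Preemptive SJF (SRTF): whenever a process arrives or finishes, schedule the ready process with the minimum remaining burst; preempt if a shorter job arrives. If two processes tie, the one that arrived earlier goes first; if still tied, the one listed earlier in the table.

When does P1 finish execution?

36

Gantt: | P3 0-2 | P2 2-4 | P4 4-6 | P2 6-8 | P5 8-11 | P2 11-21 | P1 21-36 |
Completion: P1=36  P2=21  P3=2  P4=6  P5=11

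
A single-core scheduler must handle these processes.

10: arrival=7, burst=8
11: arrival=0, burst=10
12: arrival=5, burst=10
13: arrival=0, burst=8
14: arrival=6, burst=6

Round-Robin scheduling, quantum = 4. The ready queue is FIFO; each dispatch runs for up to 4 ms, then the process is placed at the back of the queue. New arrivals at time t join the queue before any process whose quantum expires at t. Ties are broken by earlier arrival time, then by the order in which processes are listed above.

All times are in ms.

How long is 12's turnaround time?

Gantt: | 11 0-4 | 13 4-8 | 11 8-12 | 12 12-16 | 14 16-20 | 10 20-24 | 13 24-28 | 11 28-30 | 12 30-34 | 14 34-36 | 10 36-40 | 12 40-42 |
Completion: 10=40  11=30  12=42  13=28  14=36
Turnaround(12) = completion − arrival = 42 − 5 = 37

37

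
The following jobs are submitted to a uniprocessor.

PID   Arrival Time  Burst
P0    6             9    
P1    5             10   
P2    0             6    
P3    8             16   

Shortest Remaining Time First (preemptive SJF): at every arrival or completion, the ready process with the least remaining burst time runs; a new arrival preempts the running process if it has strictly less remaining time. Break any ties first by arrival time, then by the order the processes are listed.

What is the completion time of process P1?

Schedule: | P2 0-6 | P0 6-15 | P1 15-25 | P3 25-41 |
Completion: P0=15  P1=25  P2=6  P3=41
Turnaround (C−A): P0=9  P1=20  P2=6  P3=33

25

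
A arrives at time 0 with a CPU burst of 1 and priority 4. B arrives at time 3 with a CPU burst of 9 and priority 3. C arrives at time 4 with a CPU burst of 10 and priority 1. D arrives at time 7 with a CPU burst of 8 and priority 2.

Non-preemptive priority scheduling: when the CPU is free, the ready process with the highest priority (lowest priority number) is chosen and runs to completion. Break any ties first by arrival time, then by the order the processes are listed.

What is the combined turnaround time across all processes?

51

Timeline: | A 0-1 | idle 1-3 | B 3-12 | C 12-22 | D 22-30 |
Completion: A=1  B=12  C=22  D=30
Turnaround (C−A): A=1  B=9  C=18  D=23
Turnaround = completion − arrival: A=1, B=9, C=18, D=23
Total turnaround = 1 + 9 + 18 + 23 = 51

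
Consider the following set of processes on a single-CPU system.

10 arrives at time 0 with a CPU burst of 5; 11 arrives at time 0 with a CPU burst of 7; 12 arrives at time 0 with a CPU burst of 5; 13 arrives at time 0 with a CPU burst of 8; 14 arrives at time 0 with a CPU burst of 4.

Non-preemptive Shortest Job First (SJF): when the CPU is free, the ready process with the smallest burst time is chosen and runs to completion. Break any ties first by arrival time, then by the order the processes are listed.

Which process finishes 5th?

13

Schedule: | 14 0-4 | 10 4-9 | 12 9-14 | 11 14-21 | 13 21-29 |
Completion: 10=9  11=21  12=14  13=29  14=4
Finish order: 14 → 10 → 12 → 11 → 13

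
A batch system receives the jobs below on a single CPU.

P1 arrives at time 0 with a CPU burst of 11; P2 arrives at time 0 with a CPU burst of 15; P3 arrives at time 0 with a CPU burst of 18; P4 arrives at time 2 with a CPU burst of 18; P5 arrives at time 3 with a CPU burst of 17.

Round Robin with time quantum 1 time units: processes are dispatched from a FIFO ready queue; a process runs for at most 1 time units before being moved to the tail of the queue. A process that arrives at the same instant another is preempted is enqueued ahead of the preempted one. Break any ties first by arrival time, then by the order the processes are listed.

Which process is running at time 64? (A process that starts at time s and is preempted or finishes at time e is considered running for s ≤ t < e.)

P3

Gantt: | P1 0-1 | P2 1-2 | P3 2-3 | P1 3-4 | P4 4-5 | P2 5-6 | P5 6-7 | P3 7-8 | P1 8-9 | P4 9-10 | P2 10-11 | P5 11-12 | P3 12-13 | P1 13-14 | P4 14-15 | P2 15-16 | P5 16-17 | P3 17-18 | P1 18-19 | P4 19-20 | P2 20-21 | P5 21-22 | P3 22-23 | P1 23-24 | P4 24-25 | P2 25-26 | P5 26-27 | P3 27-28 | P1 28-29 | P4 29-30 | P2 30-31 | P5 31-32 | P3 32-33 | P1 33-34 | P4 34-35 | P2 35-36 | P5 36-37 | P3 37-38 | P1 38-39 | P4 39-40 | P2 40-41 | P5 41-42 | P3 42-43 | P1 43-44 | P4 44-45 | P2 45-46 | P5 46-47 | P3 47-48 | P1 48-49 | P4 49-50 | P2 50-51 | P5 51-52 | P3 52-53 | P4 53-54 | P2 54-55 | P5 55-56 | P3 56-57 | P4 57-58 | P2 58-59 | P5 59-60 | P3 60-61 | P4 61-62 | P2 62-63 | P5 63-64 | P3 64-65 | P4 65-66 | P2 66-67 | P5 67-68 | P3 68-69 | P4 69-70 | P5 70-71 | P3 71-72 | P4 72-73 | P5 73-74 | P3 74-75 | P4 75-76 | P5 76-77 | P3 77-78 | P4 78-79 |
Completion: P1=49  P2=67  P3=78  P4=79  P5=77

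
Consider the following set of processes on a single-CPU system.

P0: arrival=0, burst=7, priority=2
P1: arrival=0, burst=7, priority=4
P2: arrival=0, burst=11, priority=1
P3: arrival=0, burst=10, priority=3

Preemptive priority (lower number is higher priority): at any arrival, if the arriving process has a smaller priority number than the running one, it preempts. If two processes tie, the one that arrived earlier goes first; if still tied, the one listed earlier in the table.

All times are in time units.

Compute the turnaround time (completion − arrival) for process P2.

11

Gantt: | P2 0-11 | P0 11-18 | P3 18-28 | P1 28-35 |
Completion: P0=18  P1=35  P2=11  P3=28
Turnaround(P2) = completion − arrival = 11 − 0 = 11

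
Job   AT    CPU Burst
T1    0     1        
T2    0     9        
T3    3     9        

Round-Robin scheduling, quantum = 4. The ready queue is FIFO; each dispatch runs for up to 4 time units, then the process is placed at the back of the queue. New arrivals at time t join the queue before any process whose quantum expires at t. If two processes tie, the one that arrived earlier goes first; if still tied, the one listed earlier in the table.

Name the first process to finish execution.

T1

Schedule: | T1 0-1 | T2 1-5 | T3 5-9 | T2 9-13 | T3 13-17 | T2 17-18 | T3 18-19 |
Completion: T1=1  T2=18  T3=19
Turnaround (C−A): T1=1  T2=18  T3=16
Finish order: T1 → T2 → T3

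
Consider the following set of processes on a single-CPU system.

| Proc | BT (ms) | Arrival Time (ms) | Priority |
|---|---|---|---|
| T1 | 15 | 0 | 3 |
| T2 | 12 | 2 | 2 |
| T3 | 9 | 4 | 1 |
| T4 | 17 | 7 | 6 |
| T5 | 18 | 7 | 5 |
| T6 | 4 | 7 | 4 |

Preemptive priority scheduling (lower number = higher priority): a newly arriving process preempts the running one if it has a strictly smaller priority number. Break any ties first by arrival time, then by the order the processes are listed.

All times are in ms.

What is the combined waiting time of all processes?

143

Gantt: | T1 0-2 | T2 2-4 | T3 4-13 | T2 13-23 | T1 23-36 | T6 36-40 | T5 40-58 | T4 58-75 |
Completion: T1=36  T2=23  T3=13  T4=75  T5=58  T6=40
Turnaround (C−A): T1=36  T2=21  T3=9  T4=68  T5=51  T6=33
Waiting = turnaround − burst: T1=21, T2=9, T3=0, T4=51, T5=33, T6=29
Total waiting = 21 + 9 + 0 + 51 + 33 + 29 = 143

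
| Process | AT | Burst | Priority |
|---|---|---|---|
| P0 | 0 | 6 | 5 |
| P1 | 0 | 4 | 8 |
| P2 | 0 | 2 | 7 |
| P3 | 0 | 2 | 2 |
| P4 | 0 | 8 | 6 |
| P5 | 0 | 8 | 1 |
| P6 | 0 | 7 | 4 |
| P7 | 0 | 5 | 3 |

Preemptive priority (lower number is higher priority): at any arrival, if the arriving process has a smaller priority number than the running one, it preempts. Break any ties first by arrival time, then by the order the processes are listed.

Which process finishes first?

Timeline: | P5 0-8 | P3 8-10 | P7 10-15 | P6 15-22 | P0 22-28 | P4 28-36 | P2 36-38 | P1 38-42 |
Completion: P0=28  P1=42  P2=38  P3=10  P4=36  P5=8  P6=22  P7=15
Turnaround (C−A): P0=28  P1=42  P2=38  P3=10  P4=36  P5=8  P6=22  P7=15
Finish order: P5 → P3 → P7 → P6 → P0 → P4 → P2 → P1

P5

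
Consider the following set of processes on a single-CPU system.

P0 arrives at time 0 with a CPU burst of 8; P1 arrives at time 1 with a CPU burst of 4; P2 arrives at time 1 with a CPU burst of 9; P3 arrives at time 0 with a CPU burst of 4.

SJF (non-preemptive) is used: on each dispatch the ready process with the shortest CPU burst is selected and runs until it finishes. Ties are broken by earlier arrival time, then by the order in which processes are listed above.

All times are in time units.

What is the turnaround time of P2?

Schedule: | P3 0-4 | P1 4-8 | P0 8-16 | P2 16-25 |
Completion: P0=16  P1=8  P2=25  P3=4
Turnaround(P2) = completion − arrival = 25 − 1 = 24

24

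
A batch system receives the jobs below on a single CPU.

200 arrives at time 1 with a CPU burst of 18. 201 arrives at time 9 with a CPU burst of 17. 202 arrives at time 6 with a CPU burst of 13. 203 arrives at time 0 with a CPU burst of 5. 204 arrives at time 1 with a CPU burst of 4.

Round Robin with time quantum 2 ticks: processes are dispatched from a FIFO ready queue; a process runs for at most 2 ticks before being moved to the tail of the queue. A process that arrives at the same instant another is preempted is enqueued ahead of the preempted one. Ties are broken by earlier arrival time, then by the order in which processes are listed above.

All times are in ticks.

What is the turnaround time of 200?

53

Gantt: | 203 0-2 | 200 2-4 | 204 4-6 | 203 6-8 | 200 8-10 | 202 10-12 | 204 12-14 | 203 14-15 | 201 15-17 | 200 17-19 | 202 19-21 | 201 21-23 | 200 23-25 | 202 25-27 | 201 27-29 | 200 29-31 | 202 31-33 | 201 33-35 | 200 35-37 | 202 37-39 | 201 39-41 | 200 41-43 | 202 43-45 | 201 45-47 | 200 47-49 | 202 49-50 | 201 50-52 | 200 52-54 | 201 54-57 |
Completion: 200=54  201=57  202=50  203=15  204=14
Turnaround (C−A): 200=53  201=48  202=44  203=15  204=13
Turnaround(200) = completion − arrival = 54 − 1 = 53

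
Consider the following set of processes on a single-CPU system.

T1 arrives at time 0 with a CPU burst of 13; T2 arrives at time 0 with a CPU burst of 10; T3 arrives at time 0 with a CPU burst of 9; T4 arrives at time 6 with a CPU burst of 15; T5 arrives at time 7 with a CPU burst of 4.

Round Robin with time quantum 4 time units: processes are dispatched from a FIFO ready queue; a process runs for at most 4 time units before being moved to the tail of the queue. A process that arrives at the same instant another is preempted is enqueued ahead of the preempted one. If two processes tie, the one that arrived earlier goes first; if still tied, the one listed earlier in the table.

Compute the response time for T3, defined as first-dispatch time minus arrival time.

Timeline: | T1 0-4 | T2 4-8 | T3 8-12 | T1 12-16 | T4 16-20 | T5 20-24 | T2 24-28 | T3 28-32 | T1 32-36 | T4 36-40 | T2 40-42 | T3 42-43 | T1 43-44 | T4 44-51 |
Completion: T1=44  T2=42  T3=43  T4=51  T5=24
Response(T3) = first start − arrival = 8 − 0 = 8

8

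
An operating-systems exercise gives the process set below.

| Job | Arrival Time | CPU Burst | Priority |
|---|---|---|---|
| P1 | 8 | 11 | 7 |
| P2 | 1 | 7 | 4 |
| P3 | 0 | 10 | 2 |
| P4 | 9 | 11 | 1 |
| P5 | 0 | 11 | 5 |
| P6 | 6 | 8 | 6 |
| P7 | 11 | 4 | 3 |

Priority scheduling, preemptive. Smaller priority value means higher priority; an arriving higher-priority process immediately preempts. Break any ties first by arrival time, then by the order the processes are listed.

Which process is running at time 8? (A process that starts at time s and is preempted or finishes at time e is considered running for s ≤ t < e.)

P3

Schedule: | P3 0-9 | P4 9-20 | P3 20-21 | P7 21-25 | P2 25-32 | P5 32-43 | P6 43-51 | P1 51-62 |
Completion: P1=62  P2=32  P3=21  P4=20  P5=43  P6=51  P7=25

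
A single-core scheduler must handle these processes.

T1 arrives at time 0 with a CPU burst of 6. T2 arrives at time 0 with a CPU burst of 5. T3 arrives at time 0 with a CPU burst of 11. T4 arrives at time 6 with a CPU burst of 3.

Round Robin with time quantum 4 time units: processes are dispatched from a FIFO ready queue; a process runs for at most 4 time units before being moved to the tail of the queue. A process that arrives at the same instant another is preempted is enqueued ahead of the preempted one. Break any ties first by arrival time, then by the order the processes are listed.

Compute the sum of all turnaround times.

68

Timeline: | T1 0-4 | T2 4-8 | T3 8-12 | T1 12-14 | T4 14-17 | T2 17-18 | T3 18-25 |
Completion: T1=14  T2=18  T3=25  T4=17
Turnaround = completion − arrival: T1=14, T2=18, T3=25, T4=11
Total turnaround = 14 + 18 + 25 + 11 = 68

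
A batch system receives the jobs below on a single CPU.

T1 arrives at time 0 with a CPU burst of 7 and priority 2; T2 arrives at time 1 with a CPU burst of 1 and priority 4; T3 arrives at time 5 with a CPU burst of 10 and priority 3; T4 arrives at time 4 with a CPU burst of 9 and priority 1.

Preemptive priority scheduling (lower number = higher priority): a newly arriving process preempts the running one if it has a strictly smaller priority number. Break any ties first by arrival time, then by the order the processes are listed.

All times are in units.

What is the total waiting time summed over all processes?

45

Schedule: | T1 0-4 | T4 4-13 | T1 13-16 | T3 16-26 | T2 26-27 |
Completion: T1=16  T2=27  T3=26  T4=13
Turnaround (C−A): T1=16  T2=26  T3=21  T4=9
Waiting = turnaround − burst: T1=9, T2=25, T3=11, T4=0
Total waiting = 9 + 25 + 11 + 0 = 45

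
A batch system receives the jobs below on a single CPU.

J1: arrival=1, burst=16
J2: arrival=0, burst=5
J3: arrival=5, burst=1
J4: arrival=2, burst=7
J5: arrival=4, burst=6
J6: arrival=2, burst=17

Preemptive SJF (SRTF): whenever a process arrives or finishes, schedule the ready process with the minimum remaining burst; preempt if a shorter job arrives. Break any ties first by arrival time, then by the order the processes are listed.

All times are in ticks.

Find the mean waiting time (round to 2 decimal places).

Timeline: | J2 0-5 | J3 5-6 | J5 6-12 | J4 12-19 | J1 19-35 | J6 35-52 |
Completion: J1=35  J2=5  J3=6  J4=19  J5=12  J6=52
Waiting times: J1=18, J2=0, J3=0, J4=10, J5=2, J6=33
Average waiting = (18+0+0+10+2+33) / 6 = 63/6 = 10.50

10.50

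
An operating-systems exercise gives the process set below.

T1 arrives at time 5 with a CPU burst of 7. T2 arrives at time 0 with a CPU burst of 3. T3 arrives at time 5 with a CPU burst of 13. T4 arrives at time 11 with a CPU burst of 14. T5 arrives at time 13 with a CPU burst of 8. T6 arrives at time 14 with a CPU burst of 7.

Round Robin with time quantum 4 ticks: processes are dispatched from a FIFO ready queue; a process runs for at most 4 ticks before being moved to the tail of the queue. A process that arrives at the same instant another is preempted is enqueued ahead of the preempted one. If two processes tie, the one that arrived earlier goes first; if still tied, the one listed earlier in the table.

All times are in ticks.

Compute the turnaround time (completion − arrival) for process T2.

3

Timeline: | T2 0-3 | idle 3-5 | T1 5-9 | T3 9-13 | T1 13-16 | T4 16-20 | T5 20-24 | T3 24-28 | T6 28-32 | T4 32-36 | T5 36-40 | T3 40-44 | T6 44-47 | T4 47-51 | T3 51-52 | T4 52-54 |
Completion: T1=16  T2=3  T3=52  T4=54  T5=40  T6=47
Turnaround(T2) = completion − arrival = 3 − 0 = 3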